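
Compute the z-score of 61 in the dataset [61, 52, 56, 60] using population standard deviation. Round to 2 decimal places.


Mean = (61 + 52 + 56 + 60) / 4 = 57.25
Variance = sum((x_i - mean)^2) / n = 12.6875
Std = sqrt(12.6875) = 3.562
Z = (x - mean) / std
= (61 - 57.25) / 3.562
= 3.75 / 3.562
= 1.05

1.05


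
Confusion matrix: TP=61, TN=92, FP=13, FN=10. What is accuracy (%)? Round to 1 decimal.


Accuracy = (TP + TN) / (TP + TN + FP + FN) * 100
= (61 + 92) / (61 + 92 + 13 + 10)
= 153 / 176
= 0.8693
= 86.9%

86.9


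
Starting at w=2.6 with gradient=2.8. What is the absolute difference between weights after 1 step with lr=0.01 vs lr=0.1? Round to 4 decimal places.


With lr=0.01: w_new = 2.6 - 0.01 * 2.8 = 2.572
With lr=0.1: w_new = 2.6 - 0.1 * 2.8 = 2.32
Absolute difference = |2.572 - 2.32|
= 0.2520

0.2520


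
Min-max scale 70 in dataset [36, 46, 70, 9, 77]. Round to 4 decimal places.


Min = 9, Max = 77
Range = 77 - 9 = 68
Scaled = (x - min) / (max - min)
= (70 - 9) / 68
= 61 / 68
= 0.8971

0.8971


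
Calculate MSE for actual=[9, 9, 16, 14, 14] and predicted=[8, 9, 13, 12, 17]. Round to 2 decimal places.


Differences: [1, 0, 3, 2, -3]
Squared errors: [1, 0, 9, 4, 9]
Sum of squared errors = 23
MSE = 23 / 5 = 4.60

4.60


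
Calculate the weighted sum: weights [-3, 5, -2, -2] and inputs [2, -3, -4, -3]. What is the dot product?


Element-wise products:
-3 * 2 = -6
5 * -3 = -15
-2 * -4 = 8
-2 * -3 = 6
Sum = -6 + -15 + 8 + 6
= -7

-7


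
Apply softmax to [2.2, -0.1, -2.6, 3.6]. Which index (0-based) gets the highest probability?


Softmax is a monotonic transformation, so it preserves the argmax.
We need to find the index of the maximum logit.
Index 0: 2.2
Index 1: -0.1
Index 2: -2.6
Index 3: 3.6
Maximum logit = 3.6 at index 3

3


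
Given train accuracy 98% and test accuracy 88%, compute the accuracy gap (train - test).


Gap = train_accuracy - test_accuracy
= 98 - 88
= 10%
This moderate gap may indicate mild overfitting.

10


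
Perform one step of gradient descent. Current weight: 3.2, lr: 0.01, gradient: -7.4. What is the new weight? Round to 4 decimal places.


w_new = w_old - lr * gradient
= 3.2 - 0.01 * -7.4
= 3.2 - (-0.074)
= 3.2740

3.2740


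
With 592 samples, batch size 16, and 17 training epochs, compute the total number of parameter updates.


Iterations per epoch = 592 / 16 = 37
Total updates = iterations_per_epoch * epochs
= 37 * 17
= 629

629


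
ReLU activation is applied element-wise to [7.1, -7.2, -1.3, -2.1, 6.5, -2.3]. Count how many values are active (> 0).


ReLU(x) = max(0, x) for each element:
ReLU(7.1) = 7.1
ReLU(-7.2) = 0
ReLU(-1.3) = 0
ReLU(-2.1) = 0
ReLU(6.5) = 6.5
ReLU(-2.3) = 0
Active neurons (>0): 2

2


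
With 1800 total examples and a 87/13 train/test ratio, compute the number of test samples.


Train samples = 1800 * 87% = 1566
Test samples = 1800 - 1566
= 234

234


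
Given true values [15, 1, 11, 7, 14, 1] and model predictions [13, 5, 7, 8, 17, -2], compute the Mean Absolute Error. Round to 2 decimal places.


Absolute errors: [2, 4, 4, 1, 3, 3]
Sum of absolute errors = 17
MAE = 17 / 6 = 2.83

2.83


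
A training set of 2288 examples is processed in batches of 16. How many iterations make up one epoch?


Iterations per epoch = dataset_size / batch_size
= 2288 / 16
= 143

143


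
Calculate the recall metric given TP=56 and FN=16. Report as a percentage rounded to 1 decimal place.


Recall = TP / (TP + FN) * 100
= 56 / (56 + 16)
= 56 / 72
= 0.7778
= 77.8%

77.8


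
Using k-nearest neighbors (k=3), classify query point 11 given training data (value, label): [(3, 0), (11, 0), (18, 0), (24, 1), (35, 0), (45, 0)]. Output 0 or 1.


Distances from query 11:
Point 11 (class 0): distance = 0
Point 18 (class 0): distance = 7
Point 3 (class 0): distance = 8
K=3 nearest neighbors: classes = [0, 0, 0]
Votes for class 1: 0 / 3
Majority vote => class 0

0


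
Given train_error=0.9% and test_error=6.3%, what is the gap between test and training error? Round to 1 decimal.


Generalization gap = test_error - train_error
= 6.3 - 0.9
= 5.4%
A moderate gap.

5.4


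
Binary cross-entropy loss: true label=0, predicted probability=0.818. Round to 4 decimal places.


For y=0: Loss = -log(1-p)
= -log(1 - 0.818)
= -log(0.182)
= -(-1.7037)
= 1.7037

1.7037


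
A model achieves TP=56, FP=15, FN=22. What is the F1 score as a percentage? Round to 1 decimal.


Precision = TP / (TP + FP) = 56 / 71 = 0.7887
Recall = TP / (TP + FN) = 56 / 78 = 0.7179
F1 = 2 * P * R / (P + R)
= 2 * 0.7887 * 0.7179 / (0.7887 + 0.7179)
= 1.1325 / 1.5067
= 0.7517
As percentage: 75.2%

75.2


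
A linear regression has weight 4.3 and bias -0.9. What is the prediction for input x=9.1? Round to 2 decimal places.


y = 4.3 * 9.1 + (-0.9)
= 39.13 + (-0.9)
= 38.23

38.23


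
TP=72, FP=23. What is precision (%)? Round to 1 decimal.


Precision = TP / (TP + FP) * 100
= 72 / (72 + 23)
= 72 / 95
= 0.7579
= 75.8%

75.8


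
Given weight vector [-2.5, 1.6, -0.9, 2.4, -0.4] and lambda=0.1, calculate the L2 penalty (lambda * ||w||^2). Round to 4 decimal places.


Squaring each weight:
(-2.5)^2 = 6.25
1.6^2 = 2.56
(-0.9)^2 = 0.81
2.4^2 = 5.76
(-0.4)^2 = 0.16
Sum of squares = 15.54
Penalty = 0.1 * 15.54 = 1.5540

1.5540


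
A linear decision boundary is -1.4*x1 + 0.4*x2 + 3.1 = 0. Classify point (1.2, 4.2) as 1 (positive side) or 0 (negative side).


Compute -1.4 * 1.2 + 0.4 * 4.2 + 3.1
= -1.68 + 1.68 + 3.1
= 3.1
Since 3.1 >= 0, the point is on the positive side.

1


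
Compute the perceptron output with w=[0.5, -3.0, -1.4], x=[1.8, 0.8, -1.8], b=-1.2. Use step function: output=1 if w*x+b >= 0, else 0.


z = w . x + b
= 0.5*1.8 + -3.0*0.8 + -1.4*-1.8 + -1.2
= 0.9 + -2.4 + 2.52 + -1.2
= 1.02 + -1.2
= -0.18
Since z = -0.18 < 0, output = 0

0


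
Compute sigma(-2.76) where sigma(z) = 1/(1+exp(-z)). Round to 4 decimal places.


sigmoid(z) = 1 / (1 + exp(-z))
exp(-(-2.76)) = exp(2.76) = 15.7998
1 + 15.7998 = 16.7998
1 / 16.7998 = 0.0595

0.0595


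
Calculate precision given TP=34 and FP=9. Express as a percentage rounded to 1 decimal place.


Precision = TP / (TP + FP) * 100
= 34 / (34 + 9)
= 34 / 43
= 0.7907
= 79.1%

79.1


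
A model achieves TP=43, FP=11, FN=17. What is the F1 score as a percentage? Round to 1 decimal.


Precision = TP / (TP + FP) = 43 / 54 = 0.7963
Recall = TP / (TP + FN) = 43 / 60 = 0.7167
F1 = 2 * P * R / (P + R)
= 2 * 0.7963 * 0.7167 / (0.7963 + 0.7167)
= 1.1414 / 1.513
= 0.7544
As percentage: 75.4%

75.4


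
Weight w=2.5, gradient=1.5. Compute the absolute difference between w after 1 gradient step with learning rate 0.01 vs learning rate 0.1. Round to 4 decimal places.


With lr=0.01: w_new = 2.5 - 0.01 * 1.5 = 2.485
With lr=0.1: w_new = 2.5 - 0.1 * 1.5 = 2.35
Absolute difference = |2.485 - 2.35|
= 0.1350

0.1350


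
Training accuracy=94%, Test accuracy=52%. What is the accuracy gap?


Gap = train_accuracy - test_accuracy
= 94 - 52
= 42%
This large gap strongly indicates overfitting.

42


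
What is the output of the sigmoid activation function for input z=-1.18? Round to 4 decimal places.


sigmoid(z) = 1 / (1 + exp(-z))
exp(-(-1.18)) = exp(1.18) = 3.2544
1 + 3.2544 = 4.2544
1 / 4.2544 = 0.2351

0.2351


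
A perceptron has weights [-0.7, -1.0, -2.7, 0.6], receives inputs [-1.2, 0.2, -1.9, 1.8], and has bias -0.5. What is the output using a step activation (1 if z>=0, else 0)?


z = w . x + b
= -0.7*-1.2 + -1.0*0.2 + -2.7*-1.9 + 0.6*1.8 + -0.5
= 0.84 + -0.2 + 5.13 + 1.08 + -0.5
= 6.85 + -0.5
= 6.35
Since z = 6.35 >= 0, output = 1

1


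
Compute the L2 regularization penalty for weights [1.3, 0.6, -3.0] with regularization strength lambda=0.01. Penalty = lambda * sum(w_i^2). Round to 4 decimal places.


Squaring each weight:
1.3^2 = 1.69
0.6^2 = 0.36
(-3.0)^2 = 9.0
Sum of squares = 11.05
Penalty = 0.01 * 11.05 = 0.1105

0.1105


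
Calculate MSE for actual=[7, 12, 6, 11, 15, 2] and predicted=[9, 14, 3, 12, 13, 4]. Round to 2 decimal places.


Differences: [-2, -2, 3, -1, 2, -2]
Squared errors: [4, 4, 9, 1, 4, 4]
Sum of squared errors = 26
MSE = 26 / 6 = 4.33

4.33


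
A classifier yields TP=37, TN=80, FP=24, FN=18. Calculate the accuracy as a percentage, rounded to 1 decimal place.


Accuracy = (TP + TN) / (TP + TN + FP + FN) * 100
= (37 + 80) / (37 + 80 + 24 + 18)
= 117 / 159
= 0.7358
= 73.6%

73.6


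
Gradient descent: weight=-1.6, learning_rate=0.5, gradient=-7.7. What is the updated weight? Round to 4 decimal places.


w_new = w_old - lr * gradient
= -1.6 - 0.5 * -7.7
= -1.6 - (-3.85)
= 2.2500

2.2500


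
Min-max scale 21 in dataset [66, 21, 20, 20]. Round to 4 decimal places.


Min = 20, Max = 66
Range = 66 - 20 = 46
Scaled = (x - min) / (max - min)
= (21 - 20) / 46
= 1 / 46
= 0.0217

0.0217


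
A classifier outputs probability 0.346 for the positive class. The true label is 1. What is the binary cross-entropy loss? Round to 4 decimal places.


For y=1: Loss = -log(p)
= -log(0.346)
= -(-1.0613)
= 1.0613

1.0613


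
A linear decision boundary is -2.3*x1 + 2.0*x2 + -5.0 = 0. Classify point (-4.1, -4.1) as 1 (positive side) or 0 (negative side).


Compute -2.3 * -4.1 + 2.0 * -4.1 + -5.0
= 9.43 + -8.2 + -5.0
= -3.77
Since -3.77 < 0, the point is on the negative side.

0


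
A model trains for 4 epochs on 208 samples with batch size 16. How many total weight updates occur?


Iterations per epoch = 208 / 16 = 13
Total updates = iterations_per_epoch * epochs
= 13 * 4
= 52

52


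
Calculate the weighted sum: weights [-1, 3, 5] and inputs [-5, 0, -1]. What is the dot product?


Element-wise products:
-1 * -5 = 5
3 * 0 = 0
5 * -1 = -5
Sum = 5 + 0 + -5
= 0

0


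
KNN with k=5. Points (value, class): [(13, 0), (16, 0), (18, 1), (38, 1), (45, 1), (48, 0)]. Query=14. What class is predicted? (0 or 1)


Distances from query 14:
Point 13 (class 0): distance = 1
Point 16 (class 0): distance = 2
Point 18 (class 1): distance = 4
Point 38 (class 1): distance = 24
Point 45 (class 1): distance = 31
K=5 nearest neighbors: classes = [0, 0, 1, 1, 1]
Votes for class 1: 3 / 5
Majority vote => class 1

1


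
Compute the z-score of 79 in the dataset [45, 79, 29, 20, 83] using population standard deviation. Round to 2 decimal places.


Mean = (45 + 79 + 29 + 20 + 83) / 5 = 51.2
Variance = sum((x_i - mean)^2) / n = 657.76
Std = sqrt(657.76) = 25.6468
Z = (x - mean) / std
= (79 - 51.2) / 25.6468
= 27.8 / 25.6468
= 1.08

1.08


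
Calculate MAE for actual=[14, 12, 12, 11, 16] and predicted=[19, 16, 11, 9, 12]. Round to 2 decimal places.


Absolute errors: [5, 4, 1, 2, 4]
Sum of absolute errors = 16
MAE = 16 / 5 = 3.20

3.20


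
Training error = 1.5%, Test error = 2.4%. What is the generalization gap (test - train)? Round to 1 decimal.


Generalization gap = test_error - train_error
= 2.4 - 1.5
= 0.9%
A small gap suggests good generalization.

0.9


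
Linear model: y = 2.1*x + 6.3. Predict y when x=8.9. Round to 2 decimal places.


y = 2.1 * 8.9 + (6.3)
= 18.69 + (6.3)
= 24.99

24.99


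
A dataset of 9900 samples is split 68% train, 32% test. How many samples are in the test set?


Train samples = 9900 * 68% = 6732
Test samples = 9900 - 6732
= 3168

3168


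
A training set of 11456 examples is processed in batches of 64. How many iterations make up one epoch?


Iterations per epoch = dataset_size / batch_size
= 11456 / 64
= 179

179


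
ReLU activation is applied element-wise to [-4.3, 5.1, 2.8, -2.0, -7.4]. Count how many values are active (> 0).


ReLU(x) = max(0, x) for each element:
ReLU(-4.3) = 0
ReLU(5.1) = 5.1
ReLU(2.8) = 2.8
ReLU(-2.0) = 0
ReLU(-7.4) = 0
Active neurons (>0): 2

2


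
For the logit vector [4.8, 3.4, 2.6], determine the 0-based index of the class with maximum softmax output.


Softmax is a monotonic transformation, so it preserves the argmax.
We need to find the index of the maximum logit.
Index 0: 4.8
Index 1: 3.4
Index 2: 2.6
Maximum logit = 4.8 at index 0

0


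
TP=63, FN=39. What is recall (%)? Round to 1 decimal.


Recall = TP / (TP + FN) * 100
= 63 / (63 + 39)
= 63 / 102
= 0.6176
= 61.8%

61.8


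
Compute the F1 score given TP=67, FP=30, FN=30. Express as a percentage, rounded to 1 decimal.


Precision = TP / (TP + FP) = 67 / 97 = 0.6907
Recall = TP / (TP + FN) = 67 / 97 = 0.6907
F1 = 2 * P * R / (P + R)
= 2 * 0.6907 * 0.6907 / (0.6907 + 0.6907)
= 0.9542 / 1.3814
= 0.6907
As percentage: 69.1%

69.1


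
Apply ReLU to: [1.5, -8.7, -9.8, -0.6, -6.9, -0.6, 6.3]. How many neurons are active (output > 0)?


ReLU(x) = max(0, x) for each element:
ReLU(1.5) = 1.5
ReLU(-8.7) = 0
ReLU(-9.8) = 0
ReLU(-0.6) = 0
ReLU(-6.9) = 0
ReLU(-0.6) = 0
ReLU(6.3) = 6.3
Active neurons (>0): 2

2


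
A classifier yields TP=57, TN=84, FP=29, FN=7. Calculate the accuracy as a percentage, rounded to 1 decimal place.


Accuracy = (TP + TN) / (TP + TN + FP + FN) * 100
= (57 + 84) / (57 + 84 + 29 + 7)
= 141 / 177
= 0.7966
= 79.7%

79.7


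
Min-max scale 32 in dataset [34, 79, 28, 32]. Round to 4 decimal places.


Min = 28, Max = 79
Range = 79 - 28 = 51
Scaled = (x - min) / (max - min)
= (32 - 28) / 51
= 4 / 51
= 0.0784

0.0784


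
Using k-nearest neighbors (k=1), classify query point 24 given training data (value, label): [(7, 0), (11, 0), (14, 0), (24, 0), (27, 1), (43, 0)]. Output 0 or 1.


Distances from query 24:
Point 24 (class 0): distance = 0
K=1 nearest neighbors: classes = [0]
Votes for class 1: 0 / 1
Majority vote => class 0

0


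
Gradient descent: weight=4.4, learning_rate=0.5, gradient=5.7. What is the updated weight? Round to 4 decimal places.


w_new = w_old - lr * gradient
= 4.4 - 0.5 * 5.7
= 4.4 - (2.85)
= 1.5500

1.5500


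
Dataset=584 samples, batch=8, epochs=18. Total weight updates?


Iterations per epoch = 584 / 8 = 73
Total updates = iterations_per_epoch * epochs
= 73 * 18
= 1314

1314


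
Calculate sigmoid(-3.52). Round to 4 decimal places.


sigmoid(z) = 1 / (1 + exp(-z))
exp(-(-3.52)) = exp(3.52) = 33.7844
1 + 33.7844 = 34.7844
1 / 34.7844 = 0.0287

0.0287


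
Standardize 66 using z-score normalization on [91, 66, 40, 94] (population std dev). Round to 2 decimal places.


Mean = (91 + 66 + 40 + 94) / 4 = 72.75
Variance = sum((x_i - mean)^2) / n = 475.6875
Std = sqrt(475.6875) = 21.8103
Z = (x - mean) / std
= (66 - 72.75) / 21.8103
= -6.75 / 21.8103
= -0.31

-0.31


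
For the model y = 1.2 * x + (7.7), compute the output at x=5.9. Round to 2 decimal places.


y = 1.2 * 5.9 + (7.7)
= 7.08 + (7.7)
= 14.78

14.78


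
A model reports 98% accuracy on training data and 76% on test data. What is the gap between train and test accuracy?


Gap = train_accuracy - test_accuracy
= 98 - 76
= 22%
This large gap strongly indicates overfitting.

22


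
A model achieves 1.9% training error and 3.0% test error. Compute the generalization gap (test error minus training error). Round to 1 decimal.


Generalization gap = test_error - train_error
= 3.0 - 1.9
= 1.1%
A small gap suggests good generalization.

1.1


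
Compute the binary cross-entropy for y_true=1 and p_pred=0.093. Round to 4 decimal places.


For y=1: Loss = -log(p)
= -log(0.093)
= -(-2.3752)
= 2.3752

2.3752


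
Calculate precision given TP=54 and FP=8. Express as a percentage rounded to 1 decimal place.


Precision = TP / (TP + FP) * 100
= 54 / (54 + 8)
= 54 / 62
= 0.871
= 87.1%

87.1


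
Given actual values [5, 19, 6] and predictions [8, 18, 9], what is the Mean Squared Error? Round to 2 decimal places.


Differences: [-3, 1, -3]
Squared errors: [9, 1, 9]
Sum of squared errors = 19
MSE = 19 / 3 = 6.33

6.33


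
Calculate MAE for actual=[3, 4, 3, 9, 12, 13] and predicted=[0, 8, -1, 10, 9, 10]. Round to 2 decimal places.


Absolute errors: [3, 4, 4, 1, 3, 3]
Sum of absolute errors = 18
MAE = 18 / 6 = 3.00

3.00


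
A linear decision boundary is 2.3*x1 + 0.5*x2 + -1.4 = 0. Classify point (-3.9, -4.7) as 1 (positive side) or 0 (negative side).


Compute 2.3 * -3.9 + 0.5 * -4.7 + -1.4
= -8.97 + -2.35 + -1.4
= -12.72
Since -12.72 < 0, the point is on the negative side.

0


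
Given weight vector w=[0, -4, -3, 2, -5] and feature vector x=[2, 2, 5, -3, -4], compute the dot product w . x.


Element-wise products:
0 * 2 = 0
-4 * 2 = -8
-3 * 5 = -15
2 * -3 = -6
-5 * -4 = 20
Sum = 0 + -8 + -15 + -6 + 20
= -9

-9


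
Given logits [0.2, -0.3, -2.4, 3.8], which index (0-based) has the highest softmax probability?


Softmax is a monotonic transformation, so it preserves the argmax.
We need to find the index of the maximum logit.
Index 0: 0.2
Index 1: -0.3
Index 2: -2.4
Index 3: 3.8
Maximum logit = 3.8 at index 3

3


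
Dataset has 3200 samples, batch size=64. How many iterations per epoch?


Iterations per epoch = dataset_size / batch_size
= 3200 / 64
= 50

50


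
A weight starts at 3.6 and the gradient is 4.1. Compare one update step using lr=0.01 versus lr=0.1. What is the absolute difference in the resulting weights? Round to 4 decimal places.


With lr=0.01: w_new = 3.6 - 0.01 * 4.1 = 3.559
With lr=0.1: w_new = 3.6 - 0.1 * 4.1 = 3.19
Absolute difference = |3.559 - 3.19|
= 0.3690

0.3690


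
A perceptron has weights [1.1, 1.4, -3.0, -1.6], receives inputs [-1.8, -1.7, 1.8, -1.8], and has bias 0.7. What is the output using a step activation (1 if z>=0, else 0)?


z = w . x + b
= 1.1*-1.8 + 1.4*-1.7 + -3.0*1.8 + -1.6*-1.8 + 0.7
= -1.98 + -2.38 + -5.4 + 2.88 + 0.7
= -6.88 + 0.7
= -6.18
Since z = -6.18 < 0, output = 0

0


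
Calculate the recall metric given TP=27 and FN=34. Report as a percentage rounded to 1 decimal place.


Recall = TP / (TP + FN) * 100
= 27 / (27 + 34)
= 27 / 61
= 0.4426
= 44.3%

44.3


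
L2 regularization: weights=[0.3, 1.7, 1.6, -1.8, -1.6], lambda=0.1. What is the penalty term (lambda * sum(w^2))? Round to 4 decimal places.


Squaring each weight:
0.3^2 = 0.09
1.7^2 = 2.89
1.6^2 = 2.56
(-1.8)^2 = 3.24
(-1.6)^2 = 2.56
Sum of squares = 11.34
Penalty = 0.1 * 11.34 = 1.1340

1.1340


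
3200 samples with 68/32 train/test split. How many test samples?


Train samples = 3200 * 68% = 2176
Test samples = 3200 - 2176
= 1024

1024


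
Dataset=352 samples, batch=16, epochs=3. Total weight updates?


Iterations per epoch = 352 / 16 = 22
Total updates = iterations_per_epoch * epochs
= 22 * 3
= 66

66


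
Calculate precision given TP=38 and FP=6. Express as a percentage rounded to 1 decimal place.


Precision = TP / (TP + FP) * 100
= 38 / (38 + 6)
= 38 / 44
= 0.8636
= 86.4%

86.4


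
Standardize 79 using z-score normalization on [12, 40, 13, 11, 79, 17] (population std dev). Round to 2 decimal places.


Mean = (12 + 40 + 13 + 11 + 79 + 17) / 6 = 28.6667
Variance = sum((x_i - mean)^2) / n = 605.5556
Std = sqrt(605.5556) = 24.608
Z = (x - mean) / std
= (79 - 28.6667) / 24.608
= 50.3333 / 24.608
= 2.05

2.05


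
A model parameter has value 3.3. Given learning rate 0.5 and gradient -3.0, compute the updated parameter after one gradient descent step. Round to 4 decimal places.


w_new = w_old - lr * gradient
= 3.3 - 0.5 * -3.0
= 3.3 - (-1.5)
= 4.8000

4.8000


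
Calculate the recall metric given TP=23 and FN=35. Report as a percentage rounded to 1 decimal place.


Recall = TP / (TP + FN) * 100
= 23 / (23 + 35)
= 23 / 58
= 0.3966
= 39.7%

39.7


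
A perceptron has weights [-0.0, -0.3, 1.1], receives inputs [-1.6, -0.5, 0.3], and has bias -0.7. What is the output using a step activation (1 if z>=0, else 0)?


z = w . x + b
= -0.0*-1.6 + -0.3*-0.5 + 1.1*0.3 + -0.7
= 0.0 + 0.15 + 0.33 + -0.7
= 0.48 + -0.7
= -0.22
Since z = -0.22 < 0, output = 0

0


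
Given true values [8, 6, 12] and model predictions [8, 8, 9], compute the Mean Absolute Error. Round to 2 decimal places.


Absolute errors: [0, 2, 3]
Sum of absolute errors = 5
MAE = 5 / 3 = 1.67

1.67


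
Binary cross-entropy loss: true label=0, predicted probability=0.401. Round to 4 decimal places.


For y=0: Loss = -log(1-p)
= -log(1 - 0.401)
= -log(0.599)
= -(-0.5125)
= 0.5125

0.5125


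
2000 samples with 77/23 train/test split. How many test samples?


Train samples = 2000 * 77% = 1540
Test samples = 2000 - 1540
= 460

460


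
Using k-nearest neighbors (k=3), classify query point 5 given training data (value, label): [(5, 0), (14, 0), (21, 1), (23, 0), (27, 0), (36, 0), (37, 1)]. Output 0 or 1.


Distances from query 5:
Point 5 (class 0): distance = 0
Point 14 (class 0): distance = 9
Point 21 (class 1): distance = 16
K=3 nearest neighbors: classes = [0, 0, 1]
Votes for class 1: 1 / 3
Majority vote => class 0

0


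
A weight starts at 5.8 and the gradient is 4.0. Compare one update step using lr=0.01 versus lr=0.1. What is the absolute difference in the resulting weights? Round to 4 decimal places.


With lr=0.01: w_new = 5.8 - 0.01 * 4.0 = 5.76
With lr=0.1: w_new = 5.8 - 0.1 * 4.0 = 5.4
Absolute difference = |5.76 - 5.4|
= 0.3600

0.3600


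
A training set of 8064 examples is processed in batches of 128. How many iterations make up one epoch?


Iterations per epoch = dataset_size / batch_size
= 8064 / 128
= 63

63


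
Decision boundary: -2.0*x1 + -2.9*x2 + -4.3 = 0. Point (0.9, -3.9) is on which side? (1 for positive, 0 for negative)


Compute -2.0 * 0.9 + -2.9 * -3.9 + -4.3
= -1.8 + 11.31 + -4.3
= 5.21
Since 5.21 >= 0, the point is on the positive side.

1


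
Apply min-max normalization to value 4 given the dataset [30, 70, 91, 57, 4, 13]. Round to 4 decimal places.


Min = 4, Max = 91
Range = 91 - 4 = 87
Scaled = (x - min) / (max - min)
= (4 - 4) / 87
= 0 / 87
= 0.0000

0.0000


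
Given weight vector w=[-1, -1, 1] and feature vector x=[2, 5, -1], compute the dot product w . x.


Element-wise products:
-1 * 2 = -2
-1 * 5 = -5
1 * -1 = -1
Sum = -2 + -5 + -1
= -8

-8


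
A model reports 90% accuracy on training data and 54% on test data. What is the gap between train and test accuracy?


Gap = train_accuracy - test_accuracy
= 90 - 54
= 36%
This large gap strongly indicates overfitting.

36


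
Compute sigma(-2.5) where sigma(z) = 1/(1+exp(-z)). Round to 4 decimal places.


sigmoid(z) = 1 / (1 + exp(-z))
exp(-(-2.5)) = exp(2.5) = 12.1825
1 + 12.1825 = 13.1825
1 / 13.1825 = 0.0759

0.0759


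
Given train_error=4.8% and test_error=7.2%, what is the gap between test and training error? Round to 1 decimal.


Generalization gap = test_error - train_error
= 7.2 - 4.8
= 2.4%
A moderate gap.

2.4


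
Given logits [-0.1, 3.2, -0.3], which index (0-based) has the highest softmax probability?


Softmax is a monotonic transformation, so it preserves the argmax.
We need to find the index of the maximum logit.
Index 0: -0.1
Index 1: 3.2
Index 2: -0.3
Maximum logit = 3.2 at index 1

1


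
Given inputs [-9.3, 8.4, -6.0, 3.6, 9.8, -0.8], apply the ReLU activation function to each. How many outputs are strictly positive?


ReLU(x) = max(0, x) for each element:
ReLU(-9.3) = 0
ReLU(8.4) = 8.4
ReLU(-6.0) = 0
ReLU(3.6) = 3.6
ReLU(9.8) = 9.8
ReLU(-0.8) = 0
Active neurons (>0): 3

3


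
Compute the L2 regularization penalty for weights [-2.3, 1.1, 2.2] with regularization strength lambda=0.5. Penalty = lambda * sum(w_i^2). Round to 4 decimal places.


Squaring each weight:
(-2.3)^2 = 5.29
1.1^2 = 1.21
2.2^2 = 4.84
Sum of squares = 11.34
Penalty = 0.5 * 11.34 = 5.6700

5.6700


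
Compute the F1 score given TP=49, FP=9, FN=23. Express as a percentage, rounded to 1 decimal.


Precision = TP / (TP + FP) = 49 / 58 = 0.8448
Recall = TP / (TP + FN) = 49 / 72 = 0.6806
F1 = 2 * P * R / (P + R)
= 2 * 0.8448 * 0.6806 / (0.8448 + 0.6806)
= 1.1499 / 1.5254
= 0.7538
As percentage: 75.4%

75.4


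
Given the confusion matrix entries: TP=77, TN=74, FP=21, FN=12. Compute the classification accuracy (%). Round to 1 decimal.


Accuracy = (TP + TN) / (TP + TN + FP + FN) * 100
= (77 + 74) / (77 + 74 + 21 + 12)
= 151 / 184
= 0.8207
= 82.1%

82.1


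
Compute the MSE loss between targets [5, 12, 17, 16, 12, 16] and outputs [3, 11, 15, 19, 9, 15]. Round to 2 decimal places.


Differences: [2, 1, 2, -3, 3, 1]
Squared errors: [4, 1, 4, 9, 9, 1]
Sum of squared errors = 28
MSE = 28 / 6 = 4.67

4.67


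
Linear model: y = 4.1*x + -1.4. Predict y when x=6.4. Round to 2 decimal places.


y = 4.1 * 6.4 + (-1.4)
= 26.24 + (-1.4)
= 24.84

24.84


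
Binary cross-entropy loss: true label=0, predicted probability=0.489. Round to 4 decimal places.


For y=0: Loss = -log(1-p)
= -log(1 - 0.489)
= -log(0.511)
= -(-0.6714)
= 0.6714

0.6714


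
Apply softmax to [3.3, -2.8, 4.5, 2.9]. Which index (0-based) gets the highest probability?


Softmax is a monotonic transformation, so it preserves the argmax.
We need to find the index of the maximum logit.
Index 0: 3.3
Index 1: -2.8
Index 2: 4.5
Index 3: 2.9
Maximum logit = 4.5 at index 2

2


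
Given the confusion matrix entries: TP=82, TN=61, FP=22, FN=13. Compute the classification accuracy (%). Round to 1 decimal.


Accuracy = (TP + TN) / (TP + TN + FP + FN) * 100
= (82 + 61) / (82 + 61 + 22 + 13)
= 143 / 178
= 0.8034
= 80.3%

80.3


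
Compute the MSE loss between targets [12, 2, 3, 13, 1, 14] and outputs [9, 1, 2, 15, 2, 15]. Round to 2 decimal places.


Differences: [3, 1, 1, -2, -1, -1]
Squared errors: [9, 1, 1, 4, 1, 1]
Sum of squared errors = 17
MSE = 17 / 6 = 2.83

2.83


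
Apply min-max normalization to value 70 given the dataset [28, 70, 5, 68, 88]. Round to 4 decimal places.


Min = 5, Max = 88
Range = 88 - 5 = 83
Scaled = (x - min) / (max - min)
= (70 - 5) / 83
= 65 / 83
= 0.7831

0.7831


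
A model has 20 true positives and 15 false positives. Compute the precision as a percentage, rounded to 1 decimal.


Precision = TP / (TP + FP) * 100
= 20 / (20 + 15)
= 20 / 35
= 0.5714
= 57.1%

57.1


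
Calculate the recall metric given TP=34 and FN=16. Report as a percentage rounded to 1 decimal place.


Recall = TP / (TP + FN) * 100
= 34 / (34 + 16)
= 34 / 50
= 0.68
= 68.0%

68.0


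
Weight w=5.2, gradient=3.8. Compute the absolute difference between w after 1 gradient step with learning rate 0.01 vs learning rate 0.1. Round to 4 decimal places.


With lr=0.01: w_new = 5.2 - 0.01 * 3.8 = 5.162
With lr=0.1: w_new = 5.2 - 0.1 * 3.8 = 4.82
Absolute difference = |5.162 - 4.82|
= 0.3420

0.3420


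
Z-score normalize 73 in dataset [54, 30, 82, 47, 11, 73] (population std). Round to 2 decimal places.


Mean = (54 + 30 + 82 + 47 + 11 + 73) / 6 = 49.5
Variance = sum((x_i - mean)^2) / n = 582.9167
Std = sqrt(582.9167) = 24.1437
Z = (x - mean) / std
= (73 - 49.5) / 24.1437
= 23.5 / 24.1437
= 0.97

0.97


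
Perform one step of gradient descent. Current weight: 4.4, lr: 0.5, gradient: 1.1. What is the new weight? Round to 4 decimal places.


w_new = w_old - lr * gradient
= 4.4 - 0.5 * 1.1
= 4.4 - (0.55)
= 3.8500

3.8500


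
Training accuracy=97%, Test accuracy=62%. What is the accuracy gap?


Gap = train_accuracy - test_accuracy
= 97 - 62
= 35%
This large gap strongly indicates overfitting.

35


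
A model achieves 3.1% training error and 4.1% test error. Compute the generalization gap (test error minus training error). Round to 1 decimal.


Generalization gap = test_error - train_error
= 4.1 - 3.1
= 1.0%
A small gap suggests good generalization.

1.0


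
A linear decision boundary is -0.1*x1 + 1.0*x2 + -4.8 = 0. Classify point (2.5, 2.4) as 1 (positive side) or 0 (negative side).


Compute -0.1 * 2.5 + 1.0 * 2.4 + -4.8
= -0.25 + 2.4 + -4.8
= -2.65
Since -2.65 < 0, the point is on the negative side.

0


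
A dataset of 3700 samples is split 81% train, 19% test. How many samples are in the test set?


Train samples = 3700 * 81% = 2997
Test samples = 3700 - 2997
= 703

703


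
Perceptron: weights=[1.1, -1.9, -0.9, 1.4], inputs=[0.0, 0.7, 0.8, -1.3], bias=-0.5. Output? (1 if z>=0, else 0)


z = w . x + b
= 1.1*0.0 + -1.9*0.7 + -0.9*0.8 + 1.4*-1.3 + -0.5
= 0.0 + -1.33 + -0.72 + -1.82 + -0.5
= -3.87 + -0.5
= -4.37
Since z = -4.37 < 0, output = 0

0


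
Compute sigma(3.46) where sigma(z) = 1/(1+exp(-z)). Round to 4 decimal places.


sigmoid(z) = 1 / (1 + exp(-z))
exp(-(3.46)) = exp(-3.46) = 0.0314
1 + 0.0314 = 1.0314
1 / 1.0314 = 0.9695

0.9695


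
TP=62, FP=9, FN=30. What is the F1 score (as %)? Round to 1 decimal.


Precision = TP / (TP + FP) = 62 / 71 = 0.8732
Recall = TP / (TP + FN) = 62 / 92 = 0.6739
F1 = 2 * P * R / (P + R)
= 2 * 0.8732 * 0.6739 / (0.8732 + 0.6739)
= 1.177 / 1.5472
= 0.7607
As percentage: 76.1%

76.1


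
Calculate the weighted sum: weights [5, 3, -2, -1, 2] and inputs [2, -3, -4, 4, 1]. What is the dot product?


Element-wise products:
5 * 2 = 10
3 * -3 = -9
-2 * -4 = 8
-1 * 4 = -4
2 * 1 = 2
Sum = 10 + -9 + 8 + -4 + 2
= 7

7


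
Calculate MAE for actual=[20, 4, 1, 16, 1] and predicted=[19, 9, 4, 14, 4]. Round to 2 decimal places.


Absolute errors: [1, 5, 3, 2, 3]
Sum of absolute errors = 14
MAE = 14 / 5 = 2.80

2.80


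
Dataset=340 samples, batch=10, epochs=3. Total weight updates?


Iterations per epoch = 340 / 10 = 34
Total updates = iterations_per_epoch * epochs
= 34 * 3
= 102

102


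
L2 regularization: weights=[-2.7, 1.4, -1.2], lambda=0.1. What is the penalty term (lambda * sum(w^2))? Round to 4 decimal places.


Squaring each weight:
(-2.7)^2 = 7.29
1.4^2 = 1.96
(-1.2)^2 = 1.44
Sum of squares = 10.69
Penalty = 0.1 * 10.69 = 1.0690

1.0690


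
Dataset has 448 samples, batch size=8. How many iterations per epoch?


Iterations per epoch = dataset_size / batch_size
= 448 / 8
= 56

56


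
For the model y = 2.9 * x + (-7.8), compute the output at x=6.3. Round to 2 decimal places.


y = 2.9 * 6.3 + (-7.8)
= 18.27 + (-7.8)
= 10.47

10.47


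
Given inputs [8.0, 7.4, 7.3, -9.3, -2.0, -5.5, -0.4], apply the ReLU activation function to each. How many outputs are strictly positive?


ReLU(x) = max(0, x) for each element:
ReLU(8.0) = 8.0
ReLU(7.4) = 7.4
ReLU(7.3) = 7.3
ReLU(-9.3) = 0
ReLU(-2.0) = 0
ReLU(-5.5) = 0
ReLU(-0.4) = 0
Active neurons (>0): 3

3


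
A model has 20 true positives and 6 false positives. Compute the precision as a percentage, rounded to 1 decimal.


Precision = TP / (TP + FP) * 100
= 20 / (20 + 6)
= 20 / 26
= 0.7692
= 76.9%

76.9


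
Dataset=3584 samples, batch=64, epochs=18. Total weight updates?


Iterations per epoch = 3584 / 64 = 56
Total updates = iterations_per_epoch * epochs
= 56 * 18
= 1008

1008


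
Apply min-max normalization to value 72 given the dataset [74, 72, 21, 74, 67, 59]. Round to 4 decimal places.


Min = 21, Max = 74
Range = 74 - 21 = 53
Scaled = (x - min) / (max - min)
= (72 - 21) / 53
= 51 / 53
= 0.9623

0.9623


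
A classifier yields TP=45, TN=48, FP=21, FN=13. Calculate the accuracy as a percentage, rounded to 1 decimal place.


Accuracy = (TP + TN) / (TP + TN + FP + FN) * 100
= (45 + 48) / (45 + 48 + 21 + 13)
= 93 / 127
= 0.7323
= 73.2%

73.2


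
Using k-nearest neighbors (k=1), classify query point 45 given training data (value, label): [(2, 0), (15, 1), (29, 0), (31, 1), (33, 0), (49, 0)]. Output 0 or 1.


Distances from query 45:
Point 49 (class 0): distance = 4
K=1 nearest neighbors: classes = [0]
Votes for class 1: 0 / 1
Majority vote => class 0

0


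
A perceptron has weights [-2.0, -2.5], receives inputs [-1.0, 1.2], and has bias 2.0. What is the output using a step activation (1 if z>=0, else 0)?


z = w . x + b
= -2.0*-1.0 + -2.5*1.2 + 2.0
= 2.0 + -3.0 + 2.0
= -1.0 + 2.0
= 1.0
Since z = 1.0 >= 0, output = 1

1


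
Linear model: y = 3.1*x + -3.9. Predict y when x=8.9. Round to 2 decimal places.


y = 3.1 * 8.9 + (-3.9)
= 27.59 + (-3.9)
= 23.69

23.69


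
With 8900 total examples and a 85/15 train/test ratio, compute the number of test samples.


Train samples = 8900 * 85% = 7565
Test samples = 8900 - 7565
= 1335

1335


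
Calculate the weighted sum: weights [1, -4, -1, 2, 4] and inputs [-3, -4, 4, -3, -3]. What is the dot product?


Element-wise products:
1 * -3 = -3
-4 * -4 = 16
-1 * 4 = -4
2 * -3 = -6
4 * -3 = -12
Sum = -3 + 16 + -4 + -6 + -12
= -9

-9


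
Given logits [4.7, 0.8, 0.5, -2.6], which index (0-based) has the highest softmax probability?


Softmax is a monotonic transformation, so it preserves the argmax.
We need to find the index of the maximum logit.
Index 0: 4.7
Index 1: 0.8
Index 2: 0.5
Index 3: -2.6
Maximum logit = 4.7 at index 0

0


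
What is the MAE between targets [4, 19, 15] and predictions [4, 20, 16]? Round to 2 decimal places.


Absolute errors: [0, 1, 1]
Sum of absolute errors = 2
MAE = 2 / 3 = 0.67

0.67


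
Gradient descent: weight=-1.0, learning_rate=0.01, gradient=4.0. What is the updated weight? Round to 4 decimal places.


w_new = w_old - lr * gradient
= -1.0 - 0.01 * 4.0
= -1.0 - (0.04)
= -1.0400

-1.0400


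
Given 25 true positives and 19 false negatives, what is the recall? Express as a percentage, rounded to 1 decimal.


Recall = TP / (TP + FN) * 100
= 25 / (25 + 19)
= 25 / 44
= 0.5682
= 56.8%

56.8


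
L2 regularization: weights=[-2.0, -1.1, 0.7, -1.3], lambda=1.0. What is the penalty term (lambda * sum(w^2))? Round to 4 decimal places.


Squaring each weight:
(-2.0)^2 = 4.0
(-1.1)^2 = 1.21
0.7^2 = 0.49
(-1.3)^2 = 1.69
Sum of squares = 7.39
Penalty = 1.0 * 7.39 = 7.3900

7.3900


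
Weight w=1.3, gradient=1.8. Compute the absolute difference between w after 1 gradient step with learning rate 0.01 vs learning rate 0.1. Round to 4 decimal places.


With lr=0.01: w_new = 1.3 - 0.01 * 1.8 = 1.282
With lr=0.1: w_new = 1.3 - 0.1 * 1.8 = 1.12
Absolute difference = |1.282 - 1.12|
= 0.1620

0.1620


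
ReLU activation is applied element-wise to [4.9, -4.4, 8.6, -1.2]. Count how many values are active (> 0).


ReLU(x) = max(0, x) for each element:
ReLU(4.9) = 4.9
ReLU(-4.4) = 0
ReLU(8.6) = 8.6
ReLU(-1.2) = 0
Active neurons (>0): 2

2


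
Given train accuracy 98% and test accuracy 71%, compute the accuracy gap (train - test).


Gap = train_accuracy - test_accuracy
= 98 - 71
= 27%
This large gap strongly indicates overfitting.

27


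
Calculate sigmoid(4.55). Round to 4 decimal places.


sigmoid(z) = 1 / (1 + exp(-z))
exp(-(4.55)) = exp(-4.55) = 0.0106
1 + 0.0106 = 1.0106
1 / 1.0106 = 0.9895

0.9895


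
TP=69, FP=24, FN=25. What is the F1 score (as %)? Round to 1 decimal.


Precision = TP / (TP + FP) = 69 / 93 = 0.7419
Recall = TP / (TP + FN) = 69 / 94 = 0.734
F1 = 2 * P * R / (P + R)
= 2 * 0.7419 * 0.734 / (0.7419 + 0.734)
= 1.0892 / 1.476
= 0.738
As percentage: 73.8%

73.8


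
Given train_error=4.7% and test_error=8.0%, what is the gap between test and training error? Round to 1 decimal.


Generalization gap = test_error - train_error
= 8.0 - 4.7
= 3.3%
A moderate gap.

3.3


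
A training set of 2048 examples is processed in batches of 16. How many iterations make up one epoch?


Iterations per epoch = dataset_size / batch_size
= 2048 / 16
= 128

128


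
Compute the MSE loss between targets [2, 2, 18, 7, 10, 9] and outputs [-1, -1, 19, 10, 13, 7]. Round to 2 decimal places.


Differences: [3, 3, -1, -3, -3, 2]
Squared errors: [9, 9, 1, 9, 9, 4]
Sum of squared errors = 41
MSE = 41 / 6 = 6.83

6.83


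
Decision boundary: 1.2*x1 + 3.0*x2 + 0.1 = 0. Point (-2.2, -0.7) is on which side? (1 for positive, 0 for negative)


Compute 1.2 * -2.2 + 3.0 * -0.7 + 0.1
= -2.64 + -2.1 + 0.1
= -4.64
Since -4.64 < 0, the point is on the negative side.

0


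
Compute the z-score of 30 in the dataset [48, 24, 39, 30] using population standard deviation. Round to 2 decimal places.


Mean = (48 + 24 + 39 + 30) / 4 = 35.25
Variance = sum((x_i - mean)^2) / n = 82.6875
Std = sqrt(82.6875) = 9.0933
Z = (x - mean) / std
= (30 - 35.25) / 9.0933
= -5.25 / 9.0933
= -0.58

-0.58


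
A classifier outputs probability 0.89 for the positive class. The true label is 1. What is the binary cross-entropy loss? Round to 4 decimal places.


For y=1: Loss = -log(p)
= -log(0.89)
= -(-0.1165)
= 0.1165

0.1165


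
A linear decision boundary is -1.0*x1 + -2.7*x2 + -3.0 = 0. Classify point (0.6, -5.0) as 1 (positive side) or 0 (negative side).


Compute -1.0 * 0.6 + -2.7 * -5.0 + -3.0
= -0.6 + 13.5 + -3.0
= 9.9
Since 9.9 >= 0, the point is on the positive side.

1


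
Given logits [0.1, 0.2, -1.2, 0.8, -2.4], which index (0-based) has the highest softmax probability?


Softmax is a monotonic transformation, so it preserves the argmax.
We need to find the index of the maximum logit.
Index 0: 0.1
Index 1: 0.2
Index 2: -1.2
Index 3: 0.8
Index 4: -2.4
Maximum logit = 0.8 at index 3

3


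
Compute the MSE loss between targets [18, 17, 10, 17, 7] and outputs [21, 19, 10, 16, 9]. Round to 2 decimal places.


Differences: [-3, -2, 0, 1, -2]
Squared errors: [9, 4, 0, 1, 4]
Sum of squared errors = 18
MSE = 18 / 5 = 3.60

3.60


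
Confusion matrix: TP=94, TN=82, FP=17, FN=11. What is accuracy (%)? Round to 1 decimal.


Accuracy = (TP + TN) / (TP + TN + FP + FN) * 100
= (94 + 82) / (94 + 82 + 17 + 11)
= 176 / 204
= 0.8627
= 86.3%

86.3


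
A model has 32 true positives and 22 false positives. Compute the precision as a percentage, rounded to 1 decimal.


Precision = TP / (TP + FP) * 100
= 32 / (32 + 22)
= 32 / 54
= 0.5926
= 59.3%

59.3


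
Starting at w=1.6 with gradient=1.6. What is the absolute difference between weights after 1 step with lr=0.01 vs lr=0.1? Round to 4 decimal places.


With lr=0.01: w_new = 1.6 - 0.01 * 1.6 = 1.584
With lr=0.1: w_new = 1.6 - 0.1 * 1.6 = 1.44
Absolute difference = |1.584 - 1.44|
= 0.1440

0.1440


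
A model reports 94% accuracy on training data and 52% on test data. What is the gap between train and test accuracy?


Gap = train_accuracy - test_accuracy
= 94 - 52
= 42%
This large gap strongly indicates overfitting.

42


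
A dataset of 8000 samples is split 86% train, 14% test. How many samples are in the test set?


Train samples = 8000 * 86% = 6880
Test samples = 8000 - 6880
= 1120

1120


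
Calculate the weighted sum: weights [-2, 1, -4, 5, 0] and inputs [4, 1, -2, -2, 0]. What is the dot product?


Element-wise products:
-2 * 4 = -8
1 * 1 = 1
-4 * -2 = 8
5 * -2 = -10
0 * 0 = 0
Sum = -8 + 1 + 8 + -10 + 0
= -9

-9


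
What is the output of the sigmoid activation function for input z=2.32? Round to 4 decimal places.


sigmoid(z) = 1 / (1 + exp(-z))
exp(-(2.32)) = exp(-2.32) = 0.0983
1 + 0.0983 = 1.0983
1 / 1.0983 = 0.9105

0.9105


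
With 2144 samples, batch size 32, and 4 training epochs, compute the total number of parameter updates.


Iterations per epoch = 2144 / 32 = 67
Total updates = iterations_per_epoch * epochs
= 67 * 4
= 268

268


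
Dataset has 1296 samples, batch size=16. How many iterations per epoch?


Iterations per epoch = dataset_size / batch_size
= 1296 / 16
= 81

81


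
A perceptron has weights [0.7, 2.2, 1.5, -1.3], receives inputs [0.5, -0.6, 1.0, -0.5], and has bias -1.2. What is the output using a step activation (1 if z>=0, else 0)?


z = w . x + b
= 0.7*0.5 + 2.2*-0.6 + 1.5*1.0 + -1.3*-0.5 + -1.2
= 0.35 + -1.32 + 1.5 + 0.65 + -1.2
= 1.18 + -1.2
= -0.02
Since z = -0.02 < 0, output = 0

0


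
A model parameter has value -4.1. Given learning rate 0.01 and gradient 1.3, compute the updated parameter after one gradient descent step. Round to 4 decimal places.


w_new = w_old - lr * gradient
= -4.1 - 0.01 * 1.3
= -4.1 - (0.013)
= -4.1130

-4.1130


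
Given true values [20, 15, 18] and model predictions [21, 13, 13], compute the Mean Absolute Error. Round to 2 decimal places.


Absolute errors: [1, 2, 5]
Sum of absolute errors = 8
MAE = 8 / 3 = 2.67

2.67
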